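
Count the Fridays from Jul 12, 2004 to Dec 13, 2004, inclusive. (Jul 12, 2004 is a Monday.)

Jul 12, 2004 is a Monday; the first Friday on or after it is Jul 16, 2004 (4 days later).
From Jul 16, 2004 to Dec 13, 2004: 15 + 31 + 30 + 31 + 30 + 13 = 150 days (rest of Jul, Aug, Sep, Oct, Nov, Dec).
150 ÷ 7 = 21 full weeks with remainder 3, so 21 more Fridays after the first → 22.

22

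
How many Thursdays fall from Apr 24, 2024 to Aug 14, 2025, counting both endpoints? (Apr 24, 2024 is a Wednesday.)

Apr 24, 2024 is a Wednesday; the first Thursday on or after it is Apr 25, 2024 (1 day later).
From Apr 25, 2024 to Aug 14, 2025: 250 + 226 = 476 days (rest of 2024, to Aug 14, 2025 in 2025).
476 ÷ 7 = 68 full weeks with remainder 0, so 68 more Thursdays after the first → 69.

69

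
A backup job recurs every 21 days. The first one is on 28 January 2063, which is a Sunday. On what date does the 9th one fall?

15 July 2063

The 9th occurrence is 8 intervals after the first: 8 × 21 = 168 days after 28 January 2063.
January has 31 days — 3 days to the end of January leaves 165.
February has 28 days (137 left).
March has 31 days (106 left).
April has 30 days (76 left).
May has 31 days (45 left).
June has 30 days (15 left).
15 days into July → 15 July 2063.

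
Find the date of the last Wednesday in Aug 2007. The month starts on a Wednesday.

Aug 2007 begins on a Wednesday, so the first Wednesday is Aug 1.
Aug 2007 has 31 days. Adding weeks: 1, 8, 15, 22, 29 — the last one ≤ 31 is the 29th.

Aug 29, 2007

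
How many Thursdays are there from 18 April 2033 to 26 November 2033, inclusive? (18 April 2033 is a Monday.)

18 April 2033 is a Monday; the first Thursday on or after it is 21 April 2033 (3 days later).
From 21 April 2033 to 26 November 2033: 9 + 31 + 30 + 31 + 31 + 30 + 31 + 26 = 219 days (rest of April, May, June, July, August, September, October, November).
219 ÷ 7 = 31 full weeks with remainder 2, so 31 more Thursdays after the first → 32.

32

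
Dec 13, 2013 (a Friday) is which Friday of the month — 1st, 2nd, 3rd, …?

2nd

Day 13 falls in week ⌈13/7⌉ of the month.
Days 1–7 hold the 1st Friday, 8–14 the 2nd, 15–21 the 3rd, 22–28 the 4th, 29–31 the 5th.
13 is in the range for the 2nd.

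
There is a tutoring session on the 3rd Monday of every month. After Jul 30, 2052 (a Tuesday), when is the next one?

Jul 2052 starts on a Monday; its first Monday is the 1st, so the 3rd Monday is the 15th — Jul 15, 2052.
That is not after Jul 30, 2052, so look at Aug 2052.
Aug 2052 starts on a Thursday; its first Monday is the 5th, so the 3rd Monday is the 19th — Aug 19, 2052.

Aug 19, 2052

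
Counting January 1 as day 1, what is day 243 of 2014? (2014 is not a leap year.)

2014-08-31

January has 31 days (243 − 31 = 212 remain).
February has 28 days (212 − 28 = 184 remain).
March has 31 days (184 − 31 = 153 remain).
April has 30 days (153 − 30 = 123 remain).
May has 31 days (123 − 31 = 92 remain).
June has 30 days (92 − 30 = 62 remain).
July has 31 days (62 − 31 = 31 remain).
31 into August → August 31.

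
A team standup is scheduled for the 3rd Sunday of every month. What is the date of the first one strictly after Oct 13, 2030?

Oct 2030 starts on a Tuesday; its first Sunday is the 6th, so the 3rd Sunday is the 20th — Oct 20, 2030.
Oct 20, 2030 is after Oct 13, 2030, so that is the next one.

Oct 20, 2030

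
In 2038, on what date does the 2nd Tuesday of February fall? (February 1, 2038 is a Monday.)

February 2038 begins on a Monday, so the first Tuesday is February 2 (1 day later).
The 2nd Tuesday is 1 weeks later: 2 + 7 = 9.

February 9, 2038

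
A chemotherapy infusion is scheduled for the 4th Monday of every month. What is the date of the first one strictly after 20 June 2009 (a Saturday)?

June 2009 starts on a Monday; its first Monday is the 1st, so the 4th Monday is the 22nd — 22 June 2009.
22 June 2009 is after 20 June 2009, so that is the next one.

22 June 2009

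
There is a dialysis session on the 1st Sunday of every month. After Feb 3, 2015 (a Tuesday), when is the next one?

Feb 2015 starts on a Sunday, so its 1st Sunday is Feb 1, 2015.
That is not after Feb 3, 2015, so look at Mar 2015.
Mar 2015 starts on a Sunday, so its 1st Sunday is Mar 1, 2015.

Mar 1, 2015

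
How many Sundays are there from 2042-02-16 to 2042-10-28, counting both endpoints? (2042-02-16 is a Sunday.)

37

2042-02-16 is a Sunday; the first Sunday on or after it is 2042-02-16.
From 2042-02-16 to 2042-10-28: 12 + 31 + 30 + 31 + 30 + 31 + 31 + 30 + 28 = 254 days (rest of February, March, April, May, June, July, August, September, October).
254 ÷ 7 = 36 full weeks with remainder 2, so 36 more Sundays after the first → 37.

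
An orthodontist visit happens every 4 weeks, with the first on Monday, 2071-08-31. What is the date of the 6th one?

2072-01-18

The 6th occurrence is 5 intervals after the first: 5 × 28 = 140 days after 2071-08-31.
August has 31 days — 0 days to the end of August leaves 140.
September has 30 days (110 left).
October has 31 days (79 left).
November has 30 days (49 left).
December has 31 days (18 left).
18 days into January → 2072-01-18.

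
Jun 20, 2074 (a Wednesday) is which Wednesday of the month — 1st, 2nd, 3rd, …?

3rd

Day 20 falls in week ⌈20/7⌉ of the month.
Days 1–7 hold the 1st Wednesday, 8–14 the 2nd, 15–21 the 3rd, 22–28 the 4th, 29–31 the 5th.
20 is in the range for the 3rd.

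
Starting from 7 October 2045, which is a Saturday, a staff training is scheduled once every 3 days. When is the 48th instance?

The 48th occurrence is 47 intervals after the first: 47 × 3 = 141 days after 7 October 2045.
October has 31 days — 24 days to the end of October leaves 117.
November has 30 days (87 left).
December has 31 days (56 left).
January has 31 days (25 left).
25 days into February → 25 February 2046.

25 February 2046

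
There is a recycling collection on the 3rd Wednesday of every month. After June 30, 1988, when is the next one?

July 20, 1988

June 1988 starts on a Wednesday; its first Wednesday is the 1st, so the 3rd Wednesday is the 15th — June 15, 1988.
That is not after June 30, 1988, so look at July 1988.
July 1988 starts on a Friday; its first Wednesday is the 6th, so the 3rd Wednesday is the 20th — July 20, 1988.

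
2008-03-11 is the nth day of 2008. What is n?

Days in months before March: 31 + 29 = 60.
Plus 11 days into March → day 71.

71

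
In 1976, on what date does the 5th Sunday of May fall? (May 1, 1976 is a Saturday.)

May 1976 begins on a Saturday, so the first Sunday is May 2 (1 day later).
The 5th Sunday is 4 weeks later: 2 + 28 = 30.

1976-05-30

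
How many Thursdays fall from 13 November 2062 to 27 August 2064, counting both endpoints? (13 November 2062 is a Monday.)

93

13 November 2062 is a Monday; the first Thursday on or after it is 16 November 2062 (3 days later).
From 16 November 2062 to 27 August 2064: 45 + 365 + 240 = 650 days (rest of 2062, 2063, to 27 August 2064 in 2064).
650 ÷ 7 = 92 full weeks with remainder 6, so 92 more Thursdays after the first → 93.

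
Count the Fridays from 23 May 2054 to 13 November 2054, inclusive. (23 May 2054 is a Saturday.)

23 May 2054 is a Saturday; the first Friday on or after it is 29 May 2054 (6 days later).
From 29 May 2054 to 13 November 2054: 2 + 30 + 31 + 31 + 30 + 31 + 13 = 168 days (rest of May, June, July, August, September, October, November).
168 ÷ 7 = 24 full weeks with remainder 0, so 24 more Fridays after the first → 25.

25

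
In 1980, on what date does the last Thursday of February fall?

February 28, 1980

February 1980 begins on a Friday, so the first Thursday is February 7 (6 days later).
February 1980 has 29 days. Adding weeks: 7, 14, 21, 28 — the last one ≤ 29 is the 28th.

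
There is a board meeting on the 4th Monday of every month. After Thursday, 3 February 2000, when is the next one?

28 February 2000

February 2000 starts on a Tuesday; its first Monday is the 7th, so the 4th Monday is the 28th — 28 February 2000.
28 February 2000 is after 3 February 2000, so that is the next one.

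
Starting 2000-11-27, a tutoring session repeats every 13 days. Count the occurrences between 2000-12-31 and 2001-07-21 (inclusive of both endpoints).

16

Occurrences land 13·i days after 2000-11-27 for i = 0, 1, 2, …
2000-12-31 is 34 days after the start; 34 ÷ 13 = 2 remainder 8; since the remainder is 8, round up to i = 3. First occurrence in the window: #4 on 2001-01-05 (3×13 = 39 days in).
2001-07-21 is 236 days after the start; 236 ÷ 13 = 18 remainder 2. Last occurrence in the window: #19 on 2001-07-19.
Occurrences #4 through #19: 16 in total.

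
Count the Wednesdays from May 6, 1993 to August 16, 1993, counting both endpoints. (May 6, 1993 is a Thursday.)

14

May 6, 1993 is a Thursday; the first Wednesday on or after it is May 12, 1993 (6 days later).
From May 12, 1993 to August 16, 1993: 19 + 30 + 31 + 16 = 96 days (rest of May, June, July, August).
96 ÷ 7 = 13 full weeks with remainder 5, so 13 more Wednesdays after the first → 14.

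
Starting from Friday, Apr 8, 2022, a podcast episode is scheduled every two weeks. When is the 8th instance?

The 8th occurrence is 7 intervals after the first: 7 × 14 = 98 days after Apr 8, 2022.
Apr has 30 days — 22 days to the end of Apr leaves 76.
May has 31 days (45 left).
Jun has 30 days (15 left).
15 days into Jul → Jul 15, 2022.

Jul 15, 2022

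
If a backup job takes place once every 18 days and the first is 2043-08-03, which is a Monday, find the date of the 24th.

The 24th occurrence is 23 intervals after the first: 23 × 18 = 414 days after 2043-08-03.
August has 31 days — 28 days to the end of August leaves 386.
September has 30 days (356 left).
October has 31 days (325 left).
November has 30 days (295 left).
December has 31 days (264 left).
January has 31 days (233 left).
February has 29 days (204 left).
March has 31 days (173 left).
April has 30 days (143 left).
May has 31 days (112 left).
June has 30 days (82 left).
July has 31 days (51 left).
August has 31 days (20 left).
20 days into September → 2044-09-20.

2044-09-20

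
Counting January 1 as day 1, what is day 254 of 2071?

Jan has 31 days (254 − 31 = 223 remain).
Feb has 28 days (223 − 28 = 195 remain).
Mar has 31 days (195 − 31 = 164 remain).
Apr has 30 days (164 − 30 = 134 remain).
May has 31 days (134 − 31 = 103 remain).
Jun has 30 days (103 − 30 = 73 remain).
Jul has 31 days (73 − 31 = 42 remain).
Aug has 31 days (42 − 31 = 11 remain).
11 into Sep → Sep 11.

Sep 11, 2071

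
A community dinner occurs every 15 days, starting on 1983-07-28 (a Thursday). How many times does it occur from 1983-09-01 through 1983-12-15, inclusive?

Occurrences land 15·i days after 1983-07-28 for i = 0, 1, 2, …
1983-09-01 is 35 days after the start; 35 ÷ 15 = 2 remainder 5; since the remainder is 5, round up to i = 3. First occurrence in the window: #4 on 1983-09-11 (3×15 = 45 days in).
1983-12-15 is 140 days after the start; 140 ÷ 15 = 9 remainder 5. Last occurrence in the window: #10 on 1983-12-10.
Occurrences #4 through #10: 7 in total.

7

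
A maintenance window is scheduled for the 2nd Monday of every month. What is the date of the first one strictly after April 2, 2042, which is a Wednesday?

April 2042 starts on a Tuesday; its first Monday is the 7th, so the 2nd Monday is the 14th — April 14, 2042.
April 14, 2042 is after April 2, 2042, so that is the next one.

April 14, 2042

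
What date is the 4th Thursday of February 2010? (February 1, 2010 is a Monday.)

February 2010 begins on a Monday, so the first Thursday is February 4 (3 days later).
The 4th Thursday is 3 weeks later: 4 + 21 = 25.

25 February 2010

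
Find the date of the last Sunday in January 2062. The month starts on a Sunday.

January 2062 begins on a Sunday, so the first Sunday is January 1.
January 2062 has 31 days. Adding weeks: 1, 8, 15, 22, 29 — the last one ≤ 31 is the 29th.

29 January 2062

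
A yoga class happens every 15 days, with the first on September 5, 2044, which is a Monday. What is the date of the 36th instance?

The 36th occurrence is 35 intervals after the first: 35 × 15 = 525 days after September 5, 2044.
September has 30 days — 25 days to the end of September leaves 500.
From end of September to end of 2044 is 92 days (408 left).
2045 has 365 days (43 left).
January has 31 days (12 left).
12 days into February → February 12, 2046.

February 12, 2046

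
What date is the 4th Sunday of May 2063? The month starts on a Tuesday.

May 2063 begins on a Tuesday, so the first Sunday is May 6 (5 days later).
The 4th Sunday is 3 weeks later: 6 + 21 = 27.

May 27, 2063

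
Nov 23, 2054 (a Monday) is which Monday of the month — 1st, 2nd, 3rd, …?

4th

Day 23 falls in week ⌈23/7⌉ of the month.
Days 1–7 hold the 1st Monday, 8–14 the 2nd, 15–21 the 3rd, 22–28 the 4th, 29–31 the 5th.
23 is in the range for the 4th.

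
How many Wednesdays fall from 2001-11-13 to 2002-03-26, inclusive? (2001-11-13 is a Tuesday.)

2001-11-13 is a Tuesday; the first Wednesday on or after it is 2001-11-14 (1 day later).
From 2001-11-14 to 2002-03-26: 16 + 31 + 31 + 28 + 26 = 132 days (rest of November, December, January, February, March).
132 ÷ 7 = 18 full weeks with remainder 6, so 18 more Wednesdays after the first → 19.

19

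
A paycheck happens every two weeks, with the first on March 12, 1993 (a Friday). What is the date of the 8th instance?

June 18, 1993

The 8th occurrence is 7 intervals after the first: 7 × 14 = 98 days after March 12, 1993.
March has 31 days — 19 days to the end of March leaves 79.
April has 30 days (49 left).
May has 31 days (18 left).
18 days into June → June 18, 1993.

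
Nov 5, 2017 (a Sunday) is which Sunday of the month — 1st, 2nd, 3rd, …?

1st

Day 5 falls in week ⌈5/7⌉ of the month.
Days 1–7 hold the 1st Sunday, 8–14 the 2nd, 15–21 the 3rd, 22–28 the 4th, 29–31 the 5th.
5 is in the range for the 1st.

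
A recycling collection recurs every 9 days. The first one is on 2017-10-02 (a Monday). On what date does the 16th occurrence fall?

2018-02-14

The 16th occurrence is 15 intervals after the first: 15 × 9 = 135 days after 2017-10-02.
October has 31 days — 29 days to the end of October leaves 106.
November has 30 days (76 left).
December has 31 days (45 left).
January has 31 days (14 left).
14 days into February → 2018-02-14.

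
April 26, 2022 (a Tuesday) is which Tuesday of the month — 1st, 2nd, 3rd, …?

4th

Day 26 falls in week ⌈26/7⌉ of the month.
Days 1–7 hold the 1st Tuesday, 8–14 the 2nd, 15–21 the 3rd, 22–28 the 4th, 29–31 the 5th.
26 is in the range for the 4th.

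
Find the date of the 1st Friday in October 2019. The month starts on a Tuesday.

4 October 2019

October 2019 begins on a Tuesday, so the first Friday is October 4 (3 days later).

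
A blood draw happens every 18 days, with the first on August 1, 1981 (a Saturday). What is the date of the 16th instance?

The 16th occurrence is 15 intervals after the first: 15 × 18 = 270 days after August 1, 1981.
August has 31 days — 30 days to the end of August leaves 240.
September has 30 days (210 left).
October has 31 days (179 left).
November has 30 days (149 left).
December has 31 days (118 left).
January has 31 days (87 left).
February has 28 days (59 left).
March has 31 days (28 left).
28 days into April → April 28, 1982.

April 28, 1982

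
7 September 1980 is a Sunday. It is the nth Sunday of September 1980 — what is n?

Day 7 falls in week ⌈7/7⌉ of the month.
Days 1–7 hold the 1st Sunday, 8–14 the 2nd, 15–21 the 3rd, 22–28 the 4th, 29–31 the 5th.
7 is in the range for the 1st.

1st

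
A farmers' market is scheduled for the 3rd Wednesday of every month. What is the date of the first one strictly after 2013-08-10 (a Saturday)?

August 2013 starts on a Thursday; its first Wednesday is the 7th, so the 3rd Wednesday is the 21st — 2013-08-21.
2013-08-21 is after 2013-08-10, so that is the next one.

2013-08-21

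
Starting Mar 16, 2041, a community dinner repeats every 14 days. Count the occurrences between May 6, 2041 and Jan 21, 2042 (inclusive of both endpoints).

Occurrences land 14·i days after Mar 16, 2041 for i = 0, 1, 2, …
May 6, 2041 is 51 days after the start; 51 ÷ 14 = 3 remainder 9; since the remainder is 9, round up to i = 4. First occurrence in the window: #5 on May 11, 2041 (4×14 = 56 days in).
Jan 21, 2042 is 311 days after the start; 311 ÷ 14 = 22 remainder 3. Last occurrence in the window: #23 on Jan 18, 2042.
Occurrences #5 through #23: 19 in total.

19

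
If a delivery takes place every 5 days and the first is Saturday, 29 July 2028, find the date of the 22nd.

The 22nd occurrence is 21 intervals after the first: 21 × 5 = 105 days after 29 July 2028.
July has 31 days — 2 days to the end of July leaves 103.
August has 31 days (72 left).
September has 30 days (42 left).
October has 31 days (11 left).
11 days into November → 11 November 2028.

11 November 2028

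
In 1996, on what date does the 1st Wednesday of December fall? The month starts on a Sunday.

December 1996 begins on a Sunday, so the first Wednesday is December 4 (3 days later).

December 4, 1996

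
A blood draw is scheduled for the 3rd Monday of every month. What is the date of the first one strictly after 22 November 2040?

17 December 2040

November 2040 starts on a Thursday; its first Monday is the 5th, so the 3rd Monday is the 19th — 19 November 2040.
That is not after 22 November 2040, so look at December 2040.
December 2040 starts on a Saturday; its first Monday is the 3rd, so the 3rd Monday is the 17th — 17 December 2040.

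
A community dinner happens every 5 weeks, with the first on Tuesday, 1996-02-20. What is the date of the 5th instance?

The 5th occurrence is 4 intervals after the first: 4 × 35 = 140 days after 1996-02-20.
February has 29 days — 9 days to the end of February leaves 131.
March has 31 days (100 left).
April has 30 days (70 left).
May has 31 days (39 left).
June has 30 days (9 left).
9 days into July → 1996-07-09.

1996-07-09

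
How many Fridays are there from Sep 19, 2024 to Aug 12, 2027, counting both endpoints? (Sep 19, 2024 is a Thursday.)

151

Sep 19, 2024 is a Thursday; the first Friday on or after it is Sep 20, 2024 (1 day later).
From Sep 20, 2024 to Aug 12, 2027: 102 + 365 + 365 + 224 = 1056 days (rest of 2024, 2025, 2026, to Aug 12, 2027 in 2027).
1056 ÷ 7 = 150 full weeks with remainder 6, so 150 more Fridays after the first → 151.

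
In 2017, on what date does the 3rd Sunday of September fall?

17 September 2017

The first Sunday of September 2017 is September 3.
The 3rd Sunday is 2 weeks later: 3 + 14 = 17.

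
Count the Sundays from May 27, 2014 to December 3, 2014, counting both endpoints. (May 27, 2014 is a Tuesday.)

27

May 27, 2014 is a Tuesday; the first Sunday on or after it is June 1, 2014 (5 days later).
From June 1, 2014 to December 3, 2014: 29 + 31 + 31 + 30 + 31 + 30 + 3 = 185 days (rest of June, July, August, September, October, November, December).
185 ÷ 7 = 26 full weeks with remainder 3, so 26 more Sundays after the first → 27.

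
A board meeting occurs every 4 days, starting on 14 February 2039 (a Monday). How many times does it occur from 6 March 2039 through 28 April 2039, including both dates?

Occurrences land 4·i days after 14 February 2039 for i = 0, 1, 2, …
6 March 2039 is 20 days after the start; 20 ÷ 4 = 5 remainder 0. First occurrence in the window: #6 on 6 March 2039 (5×4 = 20 days in).
28 April 2039 is 73 days after the start; 73 ÷ 4 = 18 remainder 1. Last occurrence in the window: #19 on 27 April 2039.
Occurrences #6 through #19: 14 in total.

14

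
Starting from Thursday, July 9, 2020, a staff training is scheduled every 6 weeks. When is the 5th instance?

December 24, 2020

The 5th occurrence is 4 intervals after the first: 4 × 42 = 168 days after July 9, 2020.
July has 31 days — 22 days to the end of July leaves 146.
August has 31 days (115 left).
September has 30 days (85 left).
October has 31 days (54 left).
November has 30 days (24 left).
24 days into December → December 24, 2020.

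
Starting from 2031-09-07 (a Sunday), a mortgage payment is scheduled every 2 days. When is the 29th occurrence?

2031-11-02

The 29th occurrence is 28 intervals after the first: 28 × 2 = 56 days after 2031-09-07.
September has 30 days — 23 days to the end of September leaves 33.
October has 31 days (2 left).
2 days into November → 2031-11-02.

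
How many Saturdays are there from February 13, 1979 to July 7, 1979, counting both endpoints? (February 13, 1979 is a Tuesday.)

February 13, 1979 is a Tuesday; the first Saturday on or after it is February 17, 1979 (4 days later).
From February 17, 1979 to July 7, 1979: 11 + 31 + 30 + 31 + 30 + 7 = 140 days (rest of February, March, April, May, June, July).
140 ÷ 7 = 20 full weeks with remainder 0, so 20 more Saturdays after the first → 21.

21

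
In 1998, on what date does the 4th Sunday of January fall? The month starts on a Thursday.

January 25, 1998

January 1998 begins on a Thursday, so the first Sunday is January 4 (3 days later).
The 4th Sunday is 3 weeks later: 4 + 21 = 25.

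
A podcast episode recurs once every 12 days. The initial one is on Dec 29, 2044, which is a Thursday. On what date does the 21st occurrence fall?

The 21st occurrence is 20 intervals after the first: 20 × 12 = 240 days after Dec 29, 2044.
Dec has 31 days — 2 days to the end of Dec leaves 238.
Jan has 31 days (207 left).
Feb has 28 days (179 left).
Mar has 31 days (148 left).
Apr has 30 days (118 left).
May has 31 days (87 left).
Jun has 30 days (57 left).
Jul has 31 days (26 left).
26 days into Aug → Aug 26, 2045.

Aug 26, 2045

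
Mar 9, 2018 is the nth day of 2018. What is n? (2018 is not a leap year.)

Days in months before Mar: 31 + 28 = 59.
Plus 9 days into Mar → day 68.

68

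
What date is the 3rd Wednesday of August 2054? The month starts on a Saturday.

August 2054 begins on a Saturday, so the first Wednesday is August 5 (4 days later).
The 3rd Wednesday is 2 weeks later: 5 + 14 = 19.

2054-08-19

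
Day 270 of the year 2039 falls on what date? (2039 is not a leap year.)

January has 31 days (270 − 31 = 239 remain).
February has 28 days (239 − 28 = 211 remain).
March has 31 days (211 − 31 = 180 remain).
April has 30 days (180 − 30 = 150 remain).
May has 31 days (150 − 31 = 119 remain).
June has 30 days (119 − 30 = 89 remain).
July has 31 days (89 − 31 = 58 remain).
August has 31 days (58 − 31 = 27 remain).
27 into September → September 27.

27 September 2039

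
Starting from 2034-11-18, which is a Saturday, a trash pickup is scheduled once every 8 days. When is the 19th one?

The 19th occurrence is 18 intervals after the first: 18 × 8 = 144 days after 2034-11-18.
November has 30 days — 12 days to the end of November leaves 132.
December has 31 days (101 left).
January has 31 days (70 left).
February has 28 days (42 left).
March has 31 days (11 left).
11 days into April → 2035-04-11.

2035-04-11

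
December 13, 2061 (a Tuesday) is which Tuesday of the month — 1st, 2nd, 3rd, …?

2nd

Day 13 falls in week ⌈13/7⌉ of the month.
Days 1–7 hold the 1st Tuesday, 8–14 the 2nd, 15–21 the 3rd, 22–28 the 4th, 29–31 the 5th.
13 is in the range for the 2nd.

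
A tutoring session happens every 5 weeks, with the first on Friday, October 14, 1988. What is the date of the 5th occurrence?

March 3, 1989

The 5th occurrence is 4 intervals after the first: 4 × 35 = 140 days after October 14, 1988.
October has 31 days — 17 days to the end of October leaves 123.
November has 30 days (93 left).
December has 31 days (62 left).
January has 31 days (31 left).
February has 28 days (3 left).
3 days into March → March 3, 1989.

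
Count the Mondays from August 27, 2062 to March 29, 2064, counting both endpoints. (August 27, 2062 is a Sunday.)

August 27, 2062 is a Sunday; the first Monday on or after it is August 28, 2062 (1 day later).
From August 28, 2062 to March 29, 2064: 125 + 365 + 89 = 579 days (rest of 2062, 2063, to March 29, 2064 in 2064).
579 ÷ 7 = 82 full weeks with remainder 5, so 82 more Mondays after the first → 83.

83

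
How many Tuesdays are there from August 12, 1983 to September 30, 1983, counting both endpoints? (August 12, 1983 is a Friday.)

August 12, 1983 is a Friday; the first Tuesday on or after it is August 16, 1983 (4 days later).
From August 16, 1983 to September 30, 1983: 15 + 30 = 45 days (rest of August, September).
45 ÷ 7 = 6 full weeks with remainder 3, so 6 more Tuesdays after the first → 7.

7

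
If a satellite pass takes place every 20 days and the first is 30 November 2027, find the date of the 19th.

24 November 2028

The 19th occurrence is 18 intervals after the first: 18 × 20 = 360 days after 30 November 2027.
November has 30 days — 0 days to the end of November leaves 360.
December has 31 days (329 left).
January has 31 days (298 left).
February has 29 days (269 left).
March has 31 days (238 left).
April has 30 days (208 left).
May has 31 days (177 left).
June has 30 days (147 left).
July has 31 days (116 left).
August has 31 days (85 left).
September has 30 days (55 left).
October has 31 days (24 left).
24 days into November → 24 November 2028.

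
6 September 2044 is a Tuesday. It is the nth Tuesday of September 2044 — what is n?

1st

Day 6 falls in week ⌈6/7⌉ of the month.
Days 1–7 hold the 1st Tuesday, 8–14 the 2nd, 15–21 the 3rd, 22–28 the 4th, 29–31 the 5th.
6 is in the range for the 1st.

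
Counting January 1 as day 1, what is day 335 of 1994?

January has 31 days (335 − 31 = 304 remain).
February has 28 days (304 − 28 = 276 remain).
March has 31 days (276 − 31 = 245 remain).
April has 30 days (245 − 30 = 215 remain).
May has 31 days (215 − 31 = 184 remain).
June has 30 days (184 − 30 = 154 remain).
July has 31 days (154 − 31 = 123 remain).
August has 31 days (123 − 31 = 92 remain).
September has 30 days (92 − 30 = 62 remain).
October has 31 days (62 − 31 = 31 remain).
November has 30 days (31 − 30 = 1 remain).
1 into December → December 1.

December 1, 1994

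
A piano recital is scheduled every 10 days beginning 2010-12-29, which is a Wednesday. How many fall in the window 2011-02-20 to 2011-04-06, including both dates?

Occurrences land 10·i days after 2010-12-29 for i = 0, 1, 2, …
2011-02-20 is 53 days after the start; 53 ÷ 10 = 5 remainder 3; since the remainder is 3, round up to i = 6. First occurrence in the window: #7 on 2011-02-27 (6×10 = 60 days in).
2011-04-06 is 98 days after the start; 98 ÷ 10 = 9 remainder 8. Last occurrence in the window: #10 on 2011-03-29.
Occurrences #7 through #10: 4 in total.

4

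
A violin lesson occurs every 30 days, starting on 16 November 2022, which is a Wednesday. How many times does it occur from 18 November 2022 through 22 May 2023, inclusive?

6

Occurrences land 30·i days after 16 November 2022 for i = 0, 1, 2, …
18 November 2022 is 2 days after the start; 2 ÷ 30 = 0 remainder 2; since the remainder is 2, round up to i = 1. First occurrence in the window: #2 on 16 December 2022 (1×30 = 30 days in).
22 May 2023 is 187 days after the start; 187 ÷ 30 = 6 remainder 7. Last occurrence in the window: #7 on 15 May 2023.
Occurrences #2 through #7: 6 in total.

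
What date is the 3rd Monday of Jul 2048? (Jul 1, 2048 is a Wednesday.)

Jul 20, 2048

Jul 2048 begins on a Wednesday, so the first Monday is Jul 6 (5 days later).
The 3rd Monday is 2 weeks later: 6 + 14 = 20.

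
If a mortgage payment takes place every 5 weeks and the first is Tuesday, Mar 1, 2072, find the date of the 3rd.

The 3rd occurrence is 2 intervals after the first: 2 × 35 = 70 days after Mar 1, 2072.
Mar has 31 days — 30 days to the end of Mar leaves 40.
Apr has 30 days (10 left).
10 days into May → May 10, 2072.

May 10, 2072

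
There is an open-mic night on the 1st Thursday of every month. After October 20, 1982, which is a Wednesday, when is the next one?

October 1982 starts on a Friday, so its 1st Thursday is October 7, 1982 (6 days in).
That is not after October 20, 1982, so look at November 1982.
November 1982 starts on a Monday, so its 1st Thursday is November 4, 1982 (3 days in).

November 4, 1982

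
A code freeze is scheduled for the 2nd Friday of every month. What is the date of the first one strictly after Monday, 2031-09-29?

September 2031 starts on a Monday; its first Friday is the 5th, so the 2nd Friday is the 12th — 2031-09-12.
That is not after 2031-09-29, so look at October 2031.
October 2031 starts on a Wednesday; its first Friday is the 3rd, so the 2nd Friday is the 10th — 2031-10-10.

2031-10-10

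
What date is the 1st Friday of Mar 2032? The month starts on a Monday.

Mar 2032 begins on a Monday, so the first Friday is Mar 5 (4 days later).

Mar 5, 2032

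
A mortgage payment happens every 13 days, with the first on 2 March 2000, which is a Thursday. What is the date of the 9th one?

The 9th occurrence is 8 intervals after the first: 8 × 13 = 104 days after 2 March 2000.
March has 31 days — 29 days to the end of March leaves 75.
April has 30 days (45 left).
May has 31 days (14 left).
14 days into June → 14 June 2000.

14 June 2000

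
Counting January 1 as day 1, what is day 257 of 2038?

January has 31 days (257 − 31 = 226 remain).
February has 28 days (226 − 28 = 198 remain).
March has 31 days (198 − 31 = 167 remain).
April has 30 days (167 − 30 = 137 remain).
May has 31 days (137 − 31 = 106 remain).
June has 30 days (106 − 30 = 76 remain).
July has 31 days (76 − 31 = 45 remain).
August has 31 days (45 − 31 = 14 remain).
14 into September → September 14.

2038-09-14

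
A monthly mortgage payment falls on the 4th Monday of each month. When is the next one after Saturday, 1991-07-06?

1991-07-22

July 1991 starts on a Monday; its first Monday is the 1st, so the 4th Monday is the 22nd — 1991-07-22.
1991-07-22 is after 1991-07-06, so that is the next one.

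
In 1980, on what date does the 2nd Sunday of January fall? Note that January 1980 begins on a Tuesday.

1980-01-13

January 1980 begins on a Tuesday, so the first Sunday is January 6 (5 days later).
The 2nd Sunday is 1 weeks later: 6 + 7 = 13.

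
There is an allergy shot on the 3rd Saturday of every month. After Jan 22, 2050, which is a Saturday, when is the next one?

Jan 2050 starts on a Saturday; its first Saturday is the 1st, so the 3rd Saturday is the 15th — Jan 15, 2050.
That is not after Jan 22, 2050, so look at Feb 2050.
Feb 2050 starts on a Tuesday; its first Saturday is the 5th, so the 3rd Saturday is the 19th — Feb 19, 2050.

Feb 19, 2050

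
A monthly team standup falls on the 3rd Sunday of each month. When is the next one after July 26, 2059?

August 17, 2059

July 2059 starts on a Tuesday; its first Sunday is the 6th, so the 3rd Sunday is the 20th — July 20, 2059.
That is not after July 26, 2059, so look at August 2059.
August 2059 starts on a Friday; its first Sunday is the 3rd, so the 3rd Sunday is the 17th — August 17, 2059.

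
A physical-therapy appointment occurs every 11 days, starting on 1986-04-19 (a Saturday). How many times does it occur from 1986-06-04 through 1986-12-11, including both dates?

Occurrences land 11·i days after 1986-04-19 for i = 0, 1, 2, …
1986-06-04 is 46 days after the start; 46 ÷ 11 = 4 remainder 2; since the remainder is 2, round up to i = 5. First occurrence in the window: #6 on 1986-06-13 (5×11 = 55 days in).
1986-12-11 is 236 days after the start; 236 ÷ 11 = 21 remainder 5. Last occurrence in the window: #22 on 1986-12-06.
Occurrences #6 through #22: 17 in total.

17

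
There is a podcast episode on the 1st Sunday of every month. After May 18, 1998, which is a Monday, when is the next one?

Jun 7, 1998

May 1998 starts on a Friday, so its 1st Sunday is May 3, 1998 (2 days in).
That is not after May 18, 1998, so look at Jun 1998.
Jun 1998 starts on a Monday, so its 1st Sunday is Jun 7, 1998 (6 days in).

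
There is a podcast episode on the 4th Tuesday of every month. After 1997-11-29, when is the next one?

1997-12-23

November 1997 starts on a Saturday; its first Tuesday is the 4th, so the 4th Tuesday is the 25th — 1997-11-25.
That is not after 1997-11-29, so look at December 1997.
December 1997 starts on a Monday; its first Tuesday is the 2nd, so the 4th Tuesday is the 23rd — 1997-12-23.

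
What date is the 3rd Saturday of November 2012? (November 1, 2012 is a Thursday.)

2012-11-17

November 2012 begins on a Thursday, so the first Saturday is November 3 (2 days later).
The 3rd Saturday is 2 weeks later: 3 + 14 = 17.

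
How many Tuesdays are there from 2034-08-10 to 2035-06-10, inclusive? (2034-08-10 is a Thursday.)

2034-08-10 is a Thursday; the first Tuesday on or after it is 2034-08-15 (5 days later).
From 2034-08-15 to 2035-06-10: 16 + 30 + 31 + 30 + 31 + 31 + 28 + 31 + 30 + 31 + 10 = 299 days (rest of August, September, October, November, December, January, February, March, April, May, June).
299 ÷ 7 = 42 full weeks with remainder 5, so 42 more Tuesdays after the first → 43.

43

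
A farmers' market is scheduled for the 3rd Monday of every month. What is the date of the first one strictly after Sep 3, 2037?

Sep 2037 starts on a Tuesday; its first Monday is the 7th, so the 3rd Monday is the 21st — Sep 21, 2037.
Sep 21, 2037 is after Sep 3, 2037, so that is the next one.

Sep 21, 2037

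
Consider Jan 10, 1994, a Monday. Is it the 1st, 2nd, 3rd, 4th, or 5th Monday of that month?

Day 10 falls in week ⌈10/7⌉ of the month.
Days 1–7 hold the 1st Monday, 8–14 the 2nd, 15–21 the 3rd, 22–28 the 4th, 29–31 the 5th.
10 is in the range for the 2nd.

2nd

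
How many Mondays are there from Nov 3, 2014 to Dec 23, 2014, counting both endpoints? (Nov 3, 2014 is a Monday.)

Nov 3, 2014 is a Monday; the first Monday on or after it is Nov 3, 2014.
From Nov 3, 2014 to Dec 23, 2014: 27 + 23 = 50 days (rest of Nov, Dec).
50 ÷ 7 = 7 full weeks with remainder 1, so 7 more Mondays after the first → 8.

8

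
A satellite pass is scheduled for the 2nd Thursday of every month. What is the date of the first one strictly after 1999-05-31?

May 1999 starts on a Saturday; its first Thursday is the 6th, so the 2nd Thursday is the 13th — 1999-05-13.
That is not after 1999-05-31, so look at June 1999.
June 1999 starts on a Tuesday; its first Thursday is the 3rd, so the 2nd Thursday is the 10th — 1999-06-10.

1999-06-10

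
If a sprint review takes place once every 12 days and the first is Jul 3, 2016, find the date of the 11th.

Oct 31, 2016

The 11th occurrence is 10 intervals after the first: 10 × 12 = 120 days after Jul 3, 2016.
Jul has 31 days — 28 days to the end of Jul leaves 92.
Aug has 31 days (61 left).
Sep has 30 days (31 left).
31 days into Oct → Oct 31, 2016.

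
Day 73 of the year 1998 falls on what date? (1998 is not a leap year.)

January has 31 days (73 − 31 = 42 remain).
February has 28 days (42 − 28 = 14 remain).
14 into March → March 14.

March 14, 1998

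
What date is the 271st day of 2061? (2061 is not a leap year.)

2061-09-28

January has 31 days (271 − 31 = 240 remain).
February has 28 days (240 − 28 = 212 remain).
March has 31 days (212 − 31 = 181 remain).
April has 30 days (181 − 30 = 151 remain).
May has 31 days (151 − 31 = 120 remain).
June has 30 days (120 − 30 = 90 remain).
July has 31 days (90 − 31 = 59 remain).
August has 31 days (59 − 31 = 28 remain).
28 into September → September 28.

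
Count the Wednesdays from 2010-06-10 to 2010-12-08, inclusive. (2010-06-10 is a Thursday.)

2010-06-10 is a Thursday; the first Wednesday on or after it is 2010-06-16 (6 days later).
From 2010-06-16 to 2010-12-08: 14 + 31 + 31 + 30 + 31 + 30 + 8 = 175 days (rest of June, July, August, September, October, November, December).
175 ÷ 7 = 25 full weeks with remainder 0, so 25 more Wednesdays after the first → 26.

26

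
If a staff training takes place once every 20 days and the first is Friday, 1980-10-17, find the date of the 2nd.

The 2nd occurrence is 1 interval after the first: 1 × 20 = 20 days after 1980-10-17.
October has 31 days — 14 days to the end of October leaves 6.
6 days into November → 1980-11-06.

1980-11-06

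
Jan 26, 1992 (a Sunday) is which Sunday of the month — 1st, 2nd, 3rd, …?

Day 26 falls in week ⌈26/7⌉ of the month.
Days 1–7 hold the 1st Sunday, 8–14 the 2nd, 15–21 the 3rd, 22–28 the 4th, 29–31 the 5th.
26 is in the range for the 4th.

4th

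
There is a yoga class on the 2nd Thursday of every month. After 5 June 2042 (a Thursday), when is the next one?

12 June 2042

June 2042 starts on a Sunday; its first Thursday is the 5th, so the 2nd Thursday is the 12th — 12 June 2042.
12 June 2042 is after 5 June 2042, so that is the next one.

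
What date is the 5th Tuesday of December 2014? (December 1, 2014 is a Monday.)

December 30, 2014

December 2014 begins on a Monday, so the first Tuesday is December 2 (1 day later).
The 5th Tuesday is 4 weeks later: 2 + 28 = 30.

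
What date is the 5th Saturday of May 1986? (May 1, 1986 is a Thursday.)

1986-05-31

May 1986 begins on a Thursday, so the first Saturday is May 3 (2 days later).
The 5th Saturday is 4 weeks later: 3 + 28 = 31.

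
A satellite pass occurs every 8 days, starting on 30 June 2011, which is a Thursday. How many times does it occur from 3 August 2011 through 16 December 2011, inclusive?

17

Occurrences land 8·i days after 30 June 2011 for i = 0, 1, 2, …
3 August 2011 is 34 days after the start; 34 ÷ 8 = 4 remainder 2; since the remainder is 2, round up to i = 5. First occurrence in the window: #6 on 9 August 2011 (5×8 = 40 days in).
16 December 2011 is 169 days after the start; 169 ÷ 8 = 21 remainder 1. Last occurrence in the window: #22 on 15 December 2011.
Occurrences #6 through #22: 17 in total.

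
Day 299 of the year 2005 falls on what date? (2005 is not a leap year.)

January has 31 days (299 − 31 = 268 remain).
February has 28 days (268 − 28 = 240 remain).
March has 31 days (240 − 31 = 209 remain).
April has 30 days (209 − 30 = 179 remain).
May has 31 days (179 − 31 = 148 remain).
June has 30 days (148 − 30 = 118 remain).
July has 31 days (118 − 31 = 87 remain).
August has 31 days (87 − 31 = 56 remain).
September has 30 days (56 − 30 = 26 remain).
26 into October → October 26.

26 October 2005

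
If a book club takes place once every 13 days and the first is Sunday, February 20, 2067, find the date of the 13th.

July 26, 2067

The 13th occurrence is 12 intervals after the first: 12 × 13 = 156 days after February 20, 2067.
February has 28 days — 8 days to the end of February leaves 148.
March has 31 days (117 left).
April has 30 days (87 left).
May has 31 days (56 left).
June has 30 days (26 left).
26 days into July → July 26, 2067.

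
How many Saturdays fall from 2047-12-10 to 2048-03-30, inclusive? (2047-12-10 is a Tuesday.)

2047-12-10 is a Tuesday; the first Saturday on or after it is 2047-12-14 (4 days later).
From 2047-12-14 to 2048-03-30: 17 + 31 + 29 + 30 = 107 days (rest of December, January, February, March).
107 ÷ 7 = 15 full weeks with remainder 2, so 15 more Saturdays after the first → 16.

16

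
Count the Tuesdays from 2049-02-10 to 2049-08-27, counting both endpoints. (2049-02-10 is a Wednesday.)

2049-02-10 is a Wednesday; the first Tuesday on or after it is 2049-02-16 (6 days later).
From 2049-02-16 to 2049-08-27: 12 + 31 + 30 + 31 + 30 + 31 + 27 = 192 days (rest of February, March, April, May, June, July, August).
192 ÷ 7 = 27 full weeks with remainder 3, so 27 more Tuesdays after the first → 28.

28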